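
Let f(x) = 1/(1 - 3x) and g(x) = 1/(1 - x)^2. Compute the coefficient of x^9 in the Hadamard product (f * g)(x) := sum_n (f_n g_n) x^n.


f has coefficients f_k = 3^k. For g = 1/(1 - x)^2 the coefficient is g_k = C(k + 1, 1) = k + 1. The Hadamard coefficient is (f * g)_k = 3^k * (k + 1).
For k = 9: 3^9 * 10 = 19683 * 10 = 196830.

196830


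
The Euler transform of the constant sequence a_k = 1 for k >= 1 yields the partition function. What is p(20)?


The Euler transform converts the sequence a_k = 1 into the number of integer partitions.
Using the recurrence or dynamic programming:
p(20) = 627

627


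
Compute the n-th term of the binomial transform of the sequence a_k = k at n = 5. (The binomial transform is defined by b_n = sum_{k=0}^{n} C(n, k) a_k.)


With a_k = k, b_n = sum_{k=0}^{n} C(n, k) k. Using k * C(n, k) = n * C(n-1, k-1) gives b_n = n * sum_{k>=1} C(n-1, k-1) = n * 2^(n-1).
For n = 5: 5 * 2^4 = 5 * 16 = 80.

80


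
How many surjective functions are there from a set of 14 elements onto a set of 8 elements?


By inclusion-exclusion on which target elements are missed, the number of surjections from an n-set onto a k-set is
surj(n, k) = sum_{j=0}^{k} (-1)^j C(k, j) (k - j)^n.
Equivalently surj(n, k) = k! * S(n, k), where S(n, k) is the Stirling number of the second kind.
For n = 14, k = 8:
S(14, 8) = 20912320, so
surj = 8! * 20912320 = 40320 * 20912320 = 843184742400.

843184742400


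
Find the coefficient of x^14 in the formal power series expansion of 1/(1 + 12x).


Write 1/(1 + c x) = 1/(1 - (-c) x) and apply the geometric-series identity
1/(1 - y) = sum_{k>=0} y^k to get 1/(1 + c x) = sum_{k>=0} (-c)^k x^k.
So the coefficient of x^k is (-c)^k = (-1)^k * c^k.
Here c = 12 and k = 14:
(-12)^14 = 1 * 1283918464548864 = 1283918464548864

1283918464548864


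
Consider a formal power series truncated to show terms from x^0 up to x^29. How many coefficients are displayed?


From x^0 to x^29 inclusive, the count is 29 - 0 + 1 = 30.

30


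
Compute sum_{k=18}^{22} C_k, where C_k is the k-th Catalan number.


C_18 through C_22: 477638700, 1767263190, 6564120420, 24466267020, 91482563640
Sum = 477638700 + 1767263190 + 6564120420 + 24466267020 + 91482563640
= 124757852970

124757852970


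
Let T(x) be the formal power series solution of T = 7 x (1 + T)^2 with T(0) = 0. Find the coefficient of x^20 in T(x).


Apply the Lagrange inversion formula: if T = 7 x * phi(T) with phi(t) = (1 + t)^2, then [x^n] T = 7^n * (1/n) [t^(n-1)] phi(t)^n = 7^n * (1/n) [t^(n-1)] (1 + t)^(2n) = 7^n * (1/n) C(2n, n-1).
Using the identity C(2n, n-1) = C(2n, n) * n / (n+1), the unscaled factor equals C(2n, n) / (n+1) = C_n, the n-th Catalan number.
For n = 20: C_20 = C(40, 20) / 21 = 137846528820/21 = 6564120420.
With the 7^20 = 79792266297612001 factor, the coefficient is 79792266297612001 * 6564120420 = 523766044562232733001160420.

523766044562232733001160420


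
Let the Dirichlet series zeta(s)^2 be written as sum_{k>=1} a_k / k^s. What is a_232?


The Dirichlet convolution of the constant function 1 with itself gives (1 * 1)(k) = sum_{d | k} 1 = d(k), the number of positive divisors of k.
Since zeta(s) = sum_{k>=1} 1/k^s, we have zeta(s)^2 = sum_{k>=1} d(k)/k^s, so a_k = d(k).
For k = 232: the divisors are 1, 2, 4, 8, 29, 58, 116, 232.
Count = 8.

8


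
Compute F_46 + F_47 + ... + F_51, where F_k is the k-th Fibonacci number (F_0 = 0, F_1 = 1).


Use the identity sum_{k=0}^{N} F_k = F_{N+2} - 1 (which follows from F_{k+2} - F_{k+1} = F_k). Then
sum_{k=46}^{51} F_k = (F_{53} - 1) - (F_{47} - 1) = F_{53} - F_{47}.
Computing: F_{53} = 53316291173, F_{47} = 2971215073, so
Sum = 53316291173 - 2971215073 = 50345076100.

50345076100


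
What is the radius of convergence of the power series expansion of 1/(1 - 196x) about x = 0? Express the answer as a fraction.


Expanding 1/(1 - 196x) = sum_{k>=0} 196^k x^k, the series converges when |196x| < 1, i.e., |x| < 1/196.
So the radius of convergence is 1/196 = 1/196.

1/196


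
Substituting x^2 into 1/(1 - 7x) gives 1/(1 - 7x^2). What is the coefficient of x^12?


The coefficient of x^(2m) in 1/(1 - 7x^2) is 7^m.
With n = 12 = 2*6, the coefficient is 7^6 = 117649.

117649


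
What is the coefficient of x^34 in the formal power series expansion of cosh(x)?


The Maclaurin series is cosh(t) = sum_{m>=0} t^(2m) / (2m)!, so substituting t = x, only even powers of x are nonzero, with coefficient of x^(2m) equal to 1 / (2m)!.
For x^34 the coefficient is 1/34! = 1/295232799039604140847618609643520000000 = 1/295232799039604140847618609643520000000.

1/295232799039604140847618609643520000000


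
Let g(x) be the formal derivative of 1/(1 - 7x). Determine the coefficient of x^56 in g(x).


Differentiate termwise: d/dx sum_{k>=0} 7^k x^k = sum_{k>=1} k 7^k x^(k-1) = sum_{j>=0} (j+1) 7^(j+1) x^j.
Equivalently, d/dx [1/(1 - 7x)] = 7/(1 - 7x)^2.
For j = 56: 57 * 7^57 = 57 * 1481113296616977741464105532513750734030421355207 = 84423457907167731263454015353283791839734017246799.

84423457907167731263454015353283791839734017246799


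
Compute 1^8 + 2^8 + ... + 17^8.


This power sum has a closed form given by Faulhaber's formula
sum_{k=1}^{m} k^p = (1 / (p + 1)) * sum_{j=0}^{p} C(p + 1, j) B_j m^(p + 1 - j),
but for small m direct computation is fastest:
1 + 256 + 6561 + 65536 + 390625 + 1679616 + 5764801 + 16777216 + 43046721 + 100000000 + 214358881 + 429981696 + 815730721 + 1475789056 + 2562890625 + 4294967296 + 6975757441 = 16937207049.

16937207049


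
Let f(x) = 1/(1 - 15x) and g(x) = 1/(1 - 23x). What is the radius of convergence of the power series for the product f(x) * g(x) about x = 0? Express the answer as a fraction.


The radius of 1/(1 - 15x) is 1/15 (nearest singularity at x = 1/15), and the radius of 1/(1 - 23x) is 1/23.
The product f(x)*g(x) = 1/((1 - 15x)(1 - 23x)) has singularities at both 1/15 and 1/23, so its radius of convergence is the distance to the nearest one:
min(1/15, 1/23) = 1/23.

1/23


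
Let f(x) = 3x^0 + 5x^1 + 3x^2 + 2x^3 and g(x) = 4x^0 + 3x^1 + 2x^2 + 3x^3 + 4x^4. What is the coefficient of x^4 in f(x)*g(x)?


Cauchy product at x^4:
3*4 + 5*3 + 3*2 + 2*3
= 39

39


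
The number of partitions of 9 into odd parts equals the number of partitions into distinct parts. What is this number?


Computing partitions of 9 into odd parts (1, 3, 5, ...):
Using the generating function prod_{k>=0} 1/(1-x^(2k+1)),
the count is 8

8


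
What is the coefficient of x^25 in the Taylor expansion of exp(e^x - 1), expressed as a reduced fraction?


exp(e^x - 1) = sum_{k>=0} Bell_k x^k / k!, where Bell_k is the k-th Bell number.
So the coefficient of x^25 is Bell_25 / 25!.
Computing: Bell_25 = 4638590332229999353 and 25! = 15511210043330985984000000, giving
4638590332229999353/15511210043330985984000000 = 356814640940769181/1193170003333152768000000.

356814640940769181/1193170003333152768000000


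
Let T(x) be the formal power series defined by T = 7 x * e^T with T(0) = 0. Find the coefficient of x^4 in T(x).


Apply the Lagrange inversion formula: if T = 7 x * phi(T) with phi(t) = e^t, then
[x^n] T = 7^n * (1/n) [t^(n-1)] phi(t)^n = 7^n * (1/n) [t^(n-1)] e^(n t) = 7^n * (1/n) * n^(n-1) / (n-1)! = 7^n * n^(n-1) / n!.
When c = 1 this is the Cayley count of rooted labeled trees on n vertices, divided by n!.
For n = 4: 7^4 * 4^3 / 4! = 2401 * 64/24 = 19208/3.

19208/3


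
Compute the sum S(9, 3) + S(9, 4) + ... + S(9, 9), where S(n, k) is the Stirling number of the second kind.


By definition, S(n, k) counts partitions of an n-set into exactly k nonempty blocks.
Computing row n = 9 for k = 3..9:
S(9, k): 3025, 7770, 6951, 2646, 462, 36, 1
Sum = 20891.

20891


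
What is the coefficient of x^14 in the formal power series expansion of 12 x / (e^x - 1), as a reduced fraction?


The exponential generating function for Bernoulli numbers is
x / (e^x - 1) = sum_{k>=0} B_k x^k / k!.
So the coefficient of x^14 in 12 x / (e^x - 1) is 12 B_14 / 14!.
Computing: B_14 = 7/6, 14! = 87178291200, giving
12 * 7/6 / 87178291200 = 1/6227020800.

1/6227020800


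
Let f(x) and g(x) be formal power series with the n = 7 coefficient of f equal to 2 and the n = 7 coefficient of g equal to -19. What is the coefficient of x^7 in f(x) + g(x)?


Addition of formal power series is termwise.
The coefficient of x^7 in f + g = 2 + -19
= -17

-17


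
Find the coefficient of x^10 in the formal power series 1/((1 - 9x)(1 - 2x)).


By partial fractions or Cauchy convolution:
The coefficient equals sum_{k=0}^{10} 9^k * 2^(10-k).
= 4483008223

4483008223


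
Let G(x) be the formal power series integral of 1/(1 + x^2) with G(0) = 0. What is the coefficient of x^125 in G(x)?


1/(1 + x^2) = sum_{j>=0} (-1)^j x^(2j). Integrating termwise with G(0) = 0:
G(x) = sum_{j>=0} (-1)^j x^(2j+1) / (2j+1) = arctan(x).
Only odd powers are nonzero. For x^125 write 125 = 2*62 + 1, giving
(-1)^62 / 125 = 1/125 = 1/125.

1/125


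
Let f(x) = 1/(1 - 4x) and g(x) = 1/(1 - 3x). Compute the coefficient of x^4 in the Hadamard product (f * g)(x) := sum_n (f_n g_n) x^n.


f has coefficients f_k = 4^k and g has coefficients g_k = 3^k, so the Hadamard product has coefficient (f*g)_k = 4^k * 3^k = 12^k.
For k = 4: 12^4 = 20736.

20736


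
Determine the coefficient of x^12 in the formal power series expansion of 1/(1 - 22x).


The geometric series identity gives 1/(1 - c x) = sum_{k>=0} c^k x^k, so the coefficient of x^k is c^k.
Here c = 22 and k = 12.
Computing: 22^12 = 12855002631049216

12855002631049216


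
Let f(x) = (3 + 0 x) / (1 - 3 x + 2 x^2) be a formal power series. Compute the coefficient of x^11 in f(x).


Write f(x) = sum_{k>=0} a_k x^k. Multiplying both sides by 1 - 3 x + 2 x^2 gives
(1 - 3 x + 2 x^2) sum_{k>=0} a_k x^k = 3 + 0 x.
Matching coefficients:
 x^0: a_0 = 3
 x^1: a_1 - 3 a_0 = 0  =>  a_1 = 3*3 + 0 = 9
 x^k (k >= 2): a_k = 3 a_{k-1} - 2 a_{k-2}.
Iterating: a_2 = 21, a_3 = 45, a_4 = 93, a_5 = 189, a_6 = 381, a_7 = 765, a_8 = 1533, a_9 = 3069, a_10 = 6141, a_11 = 12285.
So the coefficient of x^11 is 12285.

12285


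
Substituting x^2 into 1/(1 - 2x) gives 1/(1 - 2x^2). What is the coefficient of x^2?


The coefficient of x^(2m) in 1/(1 - 2x^2) is 2^m.
With n = 2 = 2*1, the coefficient is 2^1 = 2.

2


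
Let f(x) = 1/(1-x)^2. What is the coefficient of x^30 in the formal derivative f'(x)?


Differentiate: d/dx [ 1/(1-x)^r ] = r / (1-x)^(r+1).
Here r = 2, so f'(x) = 2 / (1-x)^3.
The expansion of 1/(1-x)^(r+1) has coefficient of x^n equal to C(n+r, r).
So the coefficient of x^30 in f'(x) is
2 * C(32, 2) = 2 * 496 = 992

992


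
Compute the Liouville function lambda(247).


The Liouville function is lambda(k) = (-1)^Omega(k), where Omega(k) counts the prime factors of k with multiplicity.
Factoring: 247 = 13 * 19, so Omega(247) = 2.
lambda(247) = (-1)^2 = 1.

1


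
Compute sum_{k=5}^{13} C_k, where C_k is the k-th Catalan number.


C_5 through C_13: 42, 132, 429, 1430, 4862, 16796, 58786, 208012, 742900
Sum = 42 + 132 + 429 + 1430 + 4862 + 16796 + 58786 + 208012 + 742900
= 1033389

1033389


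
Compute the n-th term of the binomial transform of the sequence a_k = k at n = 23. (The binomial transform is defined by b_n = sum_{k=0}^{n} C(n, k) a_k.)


With a_k = k, b_n = sum_{k=0}^{n} C(n, k) k. Using k * C(n, k) = n * C(n-1, k-1) gives b_n = n * sum_{k>=1} C(n-1, k-1) = n * 2^(n-1).
For n = 23: 23 * 2^22 = 23 * 4194304 = 96468992.

96468992


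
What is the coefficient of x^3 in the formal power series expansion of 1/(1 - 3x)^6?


The general identity 1/(1 - c x)^r = sum_{k>=0} c^k C(k + r - 1, r - 1) x^k follows by substituting y = c x into 1/(1 - y)^r = sum_{k>=0} C(k + r - 1, r - 1) y^k.
For c = 3, r = 6, k = 3:
3^3 * C(8, 5) = 27 * 56 = 1512.

1512


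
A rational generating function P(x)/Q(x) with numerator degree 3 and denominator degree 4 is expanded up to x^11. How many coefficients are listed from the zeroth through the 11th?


Expanding up to x^11 gives the coefficients for x^0, x^1, ..., x^11.
That is 11 + 1 = 12 coefficients in total.

12


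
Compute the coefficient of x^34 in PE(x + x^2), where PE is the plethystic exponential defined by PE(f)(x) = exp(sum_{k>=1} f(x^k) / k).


With f(x) = x + x^2, the exponent is sum_{k>=1} (x^k + x^(2k)) / k = -ln(1 - x) - ln(1 - x^2). Exponentiating:
PE(x + x^2) = 1 / ((1 - x)(1 - x^2)).
This is the generating function for partitions of n into parts of size 1 or 2. The number of 2's can be any j in 0..17, and the rest are 1's, so
[x^34] = floor(34/2) + 1 = 18.

18


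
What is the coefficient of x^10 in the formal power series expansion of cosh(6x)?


The Maclaurin series is cosh(t) = sum_{m>=0} t^(2m) / (2m)!, so substituting t = 6x, only even powers of x are nonzero, with coefficient of x^(2m) equal to 6^(2m) / (2m)!.
For x^10 the coefficient is 6^10/10! = 60466176/3628800 = 2916/175.

2916/175


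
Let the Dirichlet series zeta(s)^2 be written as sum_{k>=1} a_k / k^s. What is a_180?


The Dirichlet convolution of the constant function 1 with itself gives (1 * 1)(k) = sum_{d | k} 1 = d(k), the number of positive divisors of k.
Since zeta(s) = sum_{k>=1} 1/k^s, we have zeta(s)^2 = sum_{k>=1} d(k)/k^s, so a_k = d(k).
For k = 180: the divisors are 1, 2, 3, 4, 5, 6, 9, 10, 12, 15, 18, 20, 30, 36, 45, 60, 90, 180.
Count = 18.

18


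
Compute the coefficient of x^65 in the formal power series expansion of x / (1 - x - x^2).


Let f(x) = sum_{k>=0} a_k x^k. Multiplying f(x) * (1 - x - x^2) = x and matching coefficients gives a_0 = 0, a_1 = 1, and a_k = a_{k-1} + a_{k-2} for k >= 2. These are the Fibonacci numbers F_k.
Iterating from F_0 = 0, F_1 = 1:
F_0=0, F_1=1, F_2=1, F_3=2, F_4=3, F_5=5, F_6=8, F_7=13, F_8=21, F_9=34, ...
F_65 = 17167680177565.

17167680177565


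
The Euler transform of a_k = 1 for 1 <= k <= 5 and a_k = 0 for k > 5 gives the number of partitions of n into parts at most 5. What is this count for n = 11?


Partitions of 11 into parts at most 5:
Using generating function (1-x)^(-1)(1-x^2)^(-1)...(1-x^5)^(-1),
the coefficient of x^11 = 37

37


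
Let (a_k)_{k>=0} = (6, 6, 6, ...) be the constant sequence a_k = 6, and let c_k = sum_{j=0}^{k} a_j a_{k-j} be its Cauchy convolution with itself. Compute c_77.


Since a_j = 6 for all j >= 0, the convolution sum becomes
c_k = sum_{j=0}^{k} 6 * 6 = 36 * (k + 1).
Equivalently, the generating function of (a_k) is 6/(1 - x) and its square is 36/(1 - x)^2 = sum_{k>=0} 36(k + 1) x^k.
For k = 77: 36 * 78 = 2808.

2808


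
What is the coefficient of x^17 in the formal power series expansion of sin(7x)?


The Maclaurin series is sin(t) = sum_{k>=0} (-1)^k t^(2k+1) / (2k+1)!, so substituting t = 7x, only odd powers of x are nonzero, with coefficient of x^(2k+1) equal to (-1)^k 7^(2k+1) / (2k+1)!.
Write 17 = 2*8 + 1, giving the coefficient (-1)^8 * 7^17 / 17! = 232630513987207/355687428096000 = 4747561509943/7258927104000.

4747561509943/7258927104000


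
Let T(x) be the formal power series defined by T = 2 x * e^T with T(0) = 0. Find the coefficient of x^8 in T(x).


Apply the Lagrange inversion formula: if T = 2 x * phi(T) with phi(t) = e^t, then
[x^n] T = 2^n * (1/n) [t^(n-1)] phi(t)^n = 2^n * (1/n) [t^(n-1)] e^(n t) = 2^n * (1/n) * n^(n-1) / (n-1)! = 2^n * n^(n-1) / n!.
When c = 1 this is the Cayley count of rooted labeled trees on n vertices, divided by n!.
For n = 8: 2^8 * 8^7 / 8! = 256 * 2097152/40320 = 4194304/315.

4194304/315


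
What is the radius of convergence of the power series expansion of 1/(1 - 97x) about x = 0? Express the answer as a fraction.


Expanding 1/(1 - 97x) = sum_{k>=0} 97^k x^k, the series converges when |97x| < 1, i.e., |x| < 1/97.
So the radius of convergence is 1/97 = 1/97.

1/97


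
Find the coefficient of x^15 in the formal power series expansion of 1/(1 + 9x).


Write 1/(1 + c x) = 1/(1 - (-c) x) and apply the geometric-series identity
1/(1 - y) = sum_{k>=0} y^k to get 1/(1 + c x) = sum_{k>=0} (-c)^k x^k.
So the coefficient of x^k is (-c)^k = (-1)^k * c^k.
Here c = 9 and k = 15:
(-9)^15 = -1 * 205891132094649 = -205891132094649

-205891132094649


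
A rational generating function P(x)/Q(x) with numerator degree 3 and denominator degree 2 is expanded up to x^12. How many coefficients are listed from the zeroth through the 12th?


Expanding up to x^12 gives the coefficients for x^0, x^1, ..., x^12.
That is 12 + 1 = 13 coefficients in total.

13


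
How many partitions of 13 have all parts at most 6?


Using the generating function (1-x)^(-1)(1-x^2)^(-1)...(1-x^6)^(-1),
the coefficient of x^13 counts these restricted partitions.
Result = 71

71


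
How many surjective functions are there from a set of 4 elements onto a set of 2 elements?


By inclusion-exclusion on which target elements are missed, the number of surjections from an n-set onto a k-set is
surj(n, k) = sum_{j=0}^{k} (-1)^j C(k, j) (k - j)^n.
Equivalently surj(n, k) = k! * S(n, k), where S(n, k) is the Stirling number of the second kind.
For n = 4, k = 2:
S(4, 2) = 7, so
surj = 2! * 7 = 2 * 7 = 14.

14


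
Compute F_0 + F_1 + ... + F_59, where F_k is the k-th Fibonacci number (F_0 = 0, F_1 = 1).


Use the identity sum_{k=0}^{N} F_k = F_{N+2} - 1 (which follows from F_{k+2} - F_{k+1} = F_k). Then
sum_{k=0}^{59} F_k = (F_{61} - 1) - (F_{1} - 1) = F_{61} - F_{1}.
Computing: F_{61} = 2504730781961, F_{1} = 1, so
Sum = 2504730781961 - 1 = 2504730781960.

2504730781960


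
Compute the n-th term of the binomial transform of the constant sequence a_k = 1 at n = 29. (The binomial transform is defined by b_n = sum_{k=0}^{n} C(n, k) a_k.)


With a_k = 1 for all k, b_n = sum_{k=0}^{n} C(n, k) = 2^n by the binomial theorem.
For n = 29: 2^29 = 536870912.

536870912


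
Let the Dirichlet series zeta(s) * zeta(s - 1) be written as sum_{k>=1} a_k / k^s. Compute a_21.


Convolution gives a_k = sum_{d | k} d * 1 = sum_{d | k} d = sigma(k), the sum of positive divisors of k.
For k = 21, the divisors are 1, 3, 7, 21, so
sigma(21) = 1 + 3 + 7 + 21 = 32.

32


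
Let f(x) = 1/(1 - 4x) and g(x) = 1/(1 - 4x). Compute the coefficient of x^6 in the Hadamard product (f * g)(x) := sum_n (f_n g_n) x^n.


f has coefficients f_k = 4^k and g has coefficients g_k = 4^k, so the Hadamard product has coefficient (f*g)_k = 4^k * 4^k = 16^k.
For k = 6: 16^6 = 16777216.

16777216


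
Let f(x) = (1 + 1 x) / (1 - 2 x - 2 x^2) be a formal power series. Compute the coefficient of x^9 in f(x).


Write f(x) = sum_{k>=0} a_k x^k. Multiplying both sides by 1 - 2 x - 2 x^2 gives
(1 - 2 x - 2 x^2) sum_{k>=0} a_k x^k = 1 + 1 x.
Matching coefficients:
 x^0: a_0 = 1
 x^1: a_1 - 2 a_0 = 1  =>  a_1 = 2*1 + 1 = 3
 x^k (k >= 2): a_k = 2 a_{k-1} + 2 a_{k-2}.
Iterating: a_2 = 8, a_3 = 22, a_4 = 60, a_5 = 164, a_6 = 448, a_7 = 1224, a_8 = 3344, a_9 = 9136.
So the coefficient of x^9 is 9136.

9136


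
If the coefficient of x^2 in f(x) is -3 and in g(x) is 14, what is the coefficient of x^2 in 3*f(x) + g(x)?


Scalar multiplication scales coefficients: 3 * -3 = -9.
Then add the g coefficient: -9 + 14
= 5

5


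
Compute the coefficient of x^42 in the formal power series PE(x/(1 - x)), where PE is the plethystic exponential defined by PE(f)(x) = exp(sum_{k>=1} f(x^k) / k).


For f(x) = x/(1 - x) we have
sum_{k>=1} f(x^k) / k = sum_{k>=1} (1/k) * x^k / (1 - x^k) = sum_{k, m >= 1} x^(k m) / k,
which after exponentiating simplifies to
PE(x/(1 - x)) = prod_{k>=1} 1 / (1 - x^k).
This is the generating function for the partition function p(n), so the coefficient of x^42 is p(42).
Computing p(42) by dynamic programming over parts 1, 2, ..., 42: p(42) = 53174.

53174


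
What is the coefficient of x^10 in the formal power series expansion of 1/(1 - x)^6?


The expansion 1/(1 - x)^r = sum_{k>=0} C(k + r - 1, r - 1) x^k follows from the multiset / negative-binomial theorem (or from repeated differentiation of the geometric series).
For r = 6 and k = 10:
C(15, 5) = 1307674368000 / (120 * 3628800) = 3003.

3003


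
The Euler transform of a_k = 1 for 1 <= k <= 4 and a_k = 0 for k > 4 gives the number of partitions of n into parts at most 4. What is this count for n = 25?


Partitions of 25 into parts at most 4:
Using generating function (1-x)^(-1)(1-x^2)^(-1)...(1-x^4)^(-1),
the coefficient of x^25 = 185

185


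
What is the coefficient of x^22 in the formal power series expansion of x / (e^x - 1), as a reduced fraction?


The exponential generating function for Bernoulli numbers is
x / (e^x - 1) = sum_{k>=0} B_k x^k / k!.
So the coefficient of x^22 in x / (e^x - 1) is B_22 / 22!.
Computing: B_22 = 854513/138, 22! = 1124000727777607680000, giving
854513/138 / 1124000727777607680000 = 77683/14101100039391805440000.

77683/14101100039391805440000


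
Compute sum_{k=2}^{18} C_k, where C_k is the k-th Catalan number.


C_2 through C_18: 2, 5, 14, 42, 132, 429, 1430, 4862, 16796, 58786, 208012, 742900, 2674440, 9694845, 35357670, 129644790, 477638700
Sum = 2 + 5 + 14 + 42 + 132 + 429 + 1430 + 4862 + 16796 + 58786 + 208012 + 742900 + 2674440 + 9694845 + 35357670 + 129644790 + 477638700
= 656043855

656043855


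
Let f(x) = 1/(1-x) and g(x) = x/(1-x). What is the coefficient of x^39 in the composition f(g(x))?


First simplify the composition: f(g(x)) = 1/(1 - x/(1-x)) = (1-x)/((1-x) - x) = (1-x)/(1-2x).
Now extract the coefficient. Write (1-x)/(1-2x) = 1/(1-2x) - x/(1-2x).
The coefficient of x^n in 1/(1-2x) is 2^n, and in x/(1-2x) is 2^(n-1) (for n >= 1).
So the coefficient of x^39 is 2^39 - 2^38 = 549755813888 - 274877906944 = 274877906944.

274877906944


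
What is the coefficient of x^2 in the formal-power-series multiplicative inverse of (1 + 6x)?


The inverse is 1/(1 + 6x). Apply the geometric identity 1/(1 - y) = sum_{k>=0} y^k with y = -6x:
1/(1 + 6x) = sum_{k>=0} (-6)^k x^k.
So the coefficient of x^2 is (-6)^2 = 36.

36


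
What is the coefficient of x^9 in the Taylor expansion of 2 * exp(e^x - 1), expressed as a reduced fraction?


exp(e^x - 1) = sum_{k>=0} Bell_k x^k / k!, where Bell_k is the k-th Bell number.
So the coefficient of x^9 is 2 * Bell_9 / 9!.
Computing: Bell_9 = 21147 and 9! = 362880, giving
2 * 21147/362880 = 1007/8640.

1007/8640


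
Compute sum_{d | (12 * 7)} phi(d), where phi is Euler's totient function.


First, 12 * 7 = 84. One classical identity is sum_{d | n} phi(d) = n (each k in [1, n] has a unique gcd with n, and among the k's with gcd(k, n) = n/d there are phi(d) of them). So the sum equals 84. We also verify directly:
Divisors of 84: 1, 2, 3, 4, 6, 7, 12, 14, 21, 28, 42, 84.
phi values: 1, 1, 2, 2, 2, 6, 4, 6, 12, 12, 12, 24.
Sum = 84.

84


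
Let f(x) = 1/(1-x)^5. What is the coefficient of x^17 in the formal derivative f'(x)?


Differentiate: d/dx [ 1/(1-x)^r ] = r / (1-x)^(r+1).
Here r = 5, so f'(x) = 5 / (1-x)^6.
The expansion of 1/(1-x)^(r+1) has coefficient of x^n equal to C(n+r, r).
So the coefficient of x^17 in f'(x) is
5 * C(22, 5) = 5 * 26334 = 131670

131670


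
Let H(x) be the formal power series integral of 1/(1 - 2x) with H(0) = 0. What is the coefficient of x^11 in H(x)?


1/(1 - 2x) = sum_{k>=0} 2^k x^k. Integrating termwise with H(0) = 0:
H(x) = sum_{k>=0} 2^k x^(k+1) / (k+1) = sum_{m>=1} 2^(m-1) x^m / m.
For m = 11: 2^10/11 = 1024/11 = 1024/11.

1024/11


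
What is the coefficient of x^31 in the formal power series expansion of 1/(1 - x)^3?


The negative binomial / multiset identity is
1/(1 - x)^r = sum_{k>=0} C(k + r - 1, r - 1) x^k.
Here r = 3 and k = 31, so the coefficient is
C(31 + 2, 2) = C(33, 2)
= 528

528


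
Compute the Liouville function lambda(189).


The Liouville function is lambda(k) = (-1)^Omega(k), where Omega(k) counts the prime factors of k with multiplicity.
Factoring: 189 = 3 * 3 * 3 * 7, so Omega(189) = 4.
lambda(189) = (-1)^4 = 1.

1


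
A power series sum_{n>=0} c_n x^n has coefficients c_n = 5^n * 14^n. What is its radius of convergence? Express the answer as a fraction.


By the root test (Cauchy-Hadamard), the radius is R = 1 / limsup_n |c_n|^(1/n).
Here |c_n|^(1/n) = (5^n * 14^n)^(1/n) = 5 * 14 = 70 for all n.
So R = 1/70 = 1/70.

1/70


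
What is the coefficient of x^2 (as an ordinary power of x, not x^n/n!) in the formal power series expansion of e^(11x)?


The exponential series is e^y = sum_{k>=0} y^k / k!. Substituting y = 11x gives
e^(11x) = sum_{k>=0} 11^k x^k / k!.
So the coefficient of x^n is a^n/n! with a = 11, n = 2:
11^2 / 2! = 121/2 = 121/2

121/2


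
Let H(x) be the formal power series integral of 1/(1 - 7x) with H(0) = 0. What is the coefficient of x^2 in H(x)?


1/(1 - 7x) = sum_{k>=0} 7^k x^k. Integrating termwise with H(0) = 0:
H(x) = sum_{k>=0} 7^k x^(k+1) / (k+1) = sum_{m>=1} 7^(m-1) x^m / m.
For m = 2: 7^1/2 = 7/2 = 7/2.

7/2


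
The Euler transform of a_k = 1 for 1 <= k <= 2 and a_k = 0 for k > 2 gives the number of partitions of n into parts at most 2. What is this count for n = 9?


Partitions of 9 into parts at most 2:
Using generating function (1-x)^(-1)(1-x^2)^(-1),
the coefficient of x^9 = 5

5


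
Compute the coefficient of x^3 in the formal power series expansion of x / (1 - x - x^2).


Let f(x) = sum_{k>=0} a_k x^k. Multiplying f(x) * (1 - x - x^2) = x and matching coefficients gives a_0 = 0, a_1 = 1, and a_k = a_{k-1} + a_{k-2} for k >= 2. These are the Fibonacci numbers F_k.
Iterating from F_0 = 0, F_1 = 1:
F_0=0, F_1=1, F_2=1, F_3=2
F_3 = 2.

2


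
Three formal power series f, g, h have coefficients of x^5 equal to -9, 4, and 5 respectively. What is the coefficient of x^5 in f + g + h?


Series addition is componentwise:
-9 + 4 + 5
= 0

0


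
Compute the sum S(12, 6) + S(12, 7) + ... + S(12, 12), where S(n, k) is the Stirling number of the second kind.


By definition, S(n, k) counts partitions of an n-set into exactly k nonempty blocks.
Computing row n = 12 for k = 6..12:
S(12, k): 1323652, 627396, 159027, 22275, 1705, 66, 1
Sum = 2134122.

2134122


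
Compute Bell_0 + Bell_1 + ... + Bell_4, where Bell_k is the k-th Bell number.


Recall Bell_k counts set partitions of a k-set (with Bell_0 = 1 by convention).
Bell_0 through Bell_4: 1, 1, 2, 5, 15
Sum = 1 + 1 + 2 + 5 + 15 = 24.

24


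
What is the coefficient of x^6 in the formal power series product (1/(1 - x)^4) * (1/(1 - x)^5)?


Combine the factors: (1/(1 - x)^4) * (1/(1 - x)^5) = 1/(1 - x)^9.
Then use 1/(1 - x)^r = sum_{k>=0} C(k + r - 1, r - 1) x^k with r = 9 and k = 6:
C(14, 8) = 3003.

3003


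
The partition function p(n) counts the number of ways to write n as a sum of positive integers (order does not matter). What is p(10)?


Using the generating function prod_{k>=1} 1/(1-x^k), we compute p(10).
By dynamic programming over parts 1 through 10:
p(10) = 42

42


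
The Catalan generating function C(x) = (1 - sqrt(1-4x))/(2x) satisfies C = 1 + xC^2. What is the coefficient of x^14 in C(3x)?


Substituting x -> 3x scales the n-th coefficient by 3^n, so [x^14] C(3x) = 3^14 * C_14.
C_14 = C(2*14, 14)/(15) = 40116600/15 = 2674440.
So 3^14 * 2674440 = 4782969 * 2674440 = 12791763612360.

12791763612360


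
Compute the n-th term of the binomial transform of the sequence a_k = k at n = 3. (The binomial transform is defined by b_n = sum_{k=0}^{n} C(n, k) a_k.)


With a_k = k, b_n = sum_{k=0}^{n} C(n, k) k. Using k * C(n, k) = n * C(n-1, k-1) gives b_n = n * sum_{k>=1} C(n-1, k-1) = n * 2^(n-1).
For n = 3: 3 * 2^2 = 3 * 4 = 12.

12


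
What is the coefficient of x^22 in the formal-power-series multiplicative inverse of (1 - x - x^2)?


Let the inverse be f(x) = sum_{k>=0} a_k x^k. From f(x) * (1 - x - x^2) = 1 and matching coefficients:
 x^0: a_0 = 1.
 x^1: a_1 - a_0 = 0, so a_1 = 1.
 x^k (k >= 2): a_k - a_{k-1} - a_{k-2} = 0, i.e. a_k = a_{k-1} + a_{k-2}.
This is the Fibonacci-type recurrence shifted so that a_0 = a_1 = 1.
Iterating: a_0=1, a_1=1, a_2=2, a_3=3, a_4=5, a_5=8, a_6=13, a_7=21, a_8=34, a_9=55, ...
a_22 = 28657.

28657


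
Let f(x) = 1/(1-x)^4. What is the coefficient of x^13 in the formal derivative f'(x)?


Differentiate: d/dx [ 1/(1-x)^r ] = r / (1-x)^(r+1).
Here r = 4, so f'(x) = 4 / (1-x)^5.
The expansion of 1/(1-x)^(r+1) has coefficient of x^n equal to C(n+r, r).
So the coefficient of x^13 in f'(x) is
4 * C(17, 4) = 4 * 2380 = 9520

9520


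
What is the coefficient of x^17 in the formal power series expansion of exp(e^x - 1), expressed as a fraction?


exp(e^x - 1) is the exponential generating function for the Bell numbers Bell_k: exp(e^x - 1) = sum_{k>=0} Bell_k x^k / k!.
So the coefficient of x^17 in exp(e^x - 1) is Bell_17 / 17!.
Computing: Bell_17 = 82864869804 and 17! = 355687428096000, giving
82864869804/355687428096000 = 255755771/1097800704000.

255755771/1097800704000


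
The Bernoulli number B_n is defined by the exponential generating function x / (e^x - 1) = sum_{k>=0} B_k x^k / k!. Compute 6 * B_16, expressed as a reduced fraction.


Bernoulli numbers can also be computed recursively via B_0 = 1 and sum_{j=0}^{m} C(m+1, j) B_j = 0 for m >= 1. Odd-index Bernoulli numbers vanish for k >= 3.
Computing B_16 = -3617/510, so 6 * B_16 = 6 * -3617/510 = -3617/85.

-3617/85


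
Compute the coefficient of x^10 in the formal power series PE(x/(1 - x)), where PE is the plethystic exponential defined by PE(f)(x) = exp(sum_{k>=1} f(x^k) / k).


For f(x) = x/(1 - x) we have
sum_{k>=1} f(x^k) / k = sum_{k>=1} (1/k) * x^k / (1 - x^k) = sum_{k, m >= 1} x^(k m) / k,
which after exponentiating simplifies to
PE(x/(1 - x)) = prod_{k>=1} 1 / (1 - x^k).
This is the generating function for the partition function p(n), so the coefficient of x^10 is p(10).
Computing p(10) by dynamic programming over parts 1, 2, ..., 10: p(10) = 42.

42


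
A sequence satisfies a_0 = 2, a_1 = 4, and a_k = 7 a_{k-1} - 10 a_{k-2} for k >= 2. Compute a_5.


The characteristic equation is t^2 - 7 t + 10 = 0, with roots r_1 = 5 and r_2 = 2 (so c_1 = r_1 + r_2, c_2 = -r_1 r_2 as required).
One can use the closed form a_n = A r_1^n + B r_2^n, but direct iteration is more reliable:
a_0 = 2, a_1 = 4, a_2 = 8, a_3 = 16, a_4 = 32, a_5 = 64.
So a_5 = 64.

64


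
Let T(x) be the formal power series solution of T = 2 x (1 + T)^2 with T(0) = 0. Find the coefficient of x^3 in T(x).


Apply the Lagrange inversion formula: if T = 2 x * phi(T) with phi(t) = (1 + t)^2, then [x^n] T = 2^n * (1/n) [t^(n-1)] phi(t)^n = 2^n * (1/n) [t^(n-1)] (1 + t)^(2n) = 2^n * (1/n) C(2n, n-1).
Using the identity C(2n, n-1) = C(2n, n) * n / (n+1), the unscaled factor equals C(2n, n) / (n+1) = C_n, the n-th Catalan number.
For n = 3: C_3 = C(6, 3) / 4 = 20/4 = 5.
With the 2^3 = 8 factor, the coefficient is 8 * 5 = 40.

40


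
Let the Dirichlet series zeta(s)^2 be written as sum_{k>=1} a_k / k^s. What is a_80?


The Dirichlet convolution of the constant function 1 with itself gives (1 * 1)(k) = sum_{d | k} 1 = d(k), the number of positive divisors of k.
Since zeta(s) = sum_{k>=1} 1/k^s, we have zeta(s)^2 = sum_{k>=1} d(k)/k^s, so a_k = d(k).
For k = 80: the divisors are 1, 2, 4, 5, 8, 10, 16, 20, 40, 80.
Count = 10.

10


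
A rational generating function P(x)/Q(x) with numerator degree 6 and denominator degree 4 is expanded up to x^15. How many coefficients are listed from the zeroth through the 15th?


Expanding up to x^15 gives the coefficients for x^0, x^1, ..., x^15.
That is 15 + 1 = 16 coefficients in total.

16


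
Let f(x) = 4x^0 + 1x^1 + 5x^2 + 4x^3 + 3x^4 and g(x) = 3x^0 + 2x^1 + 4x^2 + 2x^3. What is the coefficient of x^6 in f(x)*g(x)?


Cauchy product at x^6:
4*2 + 3*4
= 20

20


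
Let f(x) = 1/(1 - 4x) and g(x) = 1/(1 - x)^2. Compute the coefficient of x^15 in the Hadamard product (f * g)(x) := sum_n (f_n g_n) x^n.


f has coefficients f_k = 4^k. For g = 1/(1 - x)^2 the coefficient is g_k = C(k + 1, 1) = k + 1. The Hadamard coefficient is (f * g)_k = 4^k * (k + 1).
For k = 15: 4^15 * 16 = 1073741824 * 16 = 17179869184.

17179869184


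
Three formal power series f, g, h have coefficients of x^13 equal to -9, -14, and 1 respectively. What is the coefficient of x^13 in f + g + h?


Series addition is componentwise:
-9 + -14 + 1
= -22

-22


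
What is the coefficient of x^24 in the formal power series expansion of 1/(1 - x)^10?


The negative binomial / multiset identity is
1/(1 - x)^r = sum_{k>=0} C(k + r - 1, r - 1) x^k.
Here r = 10 and k = 24, so the coefficient is
C(24 + 9, 9) = C(33, 9)
= 38567100

38567100


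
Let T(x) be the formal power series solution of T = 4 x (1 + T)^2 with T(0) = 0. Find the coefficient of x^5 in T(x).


Apply the Lagrange inversion formula: if T = 4 x * phi(T) with phi(t) = (1 + t)^2, then [x^n] T = 4^n * (1/n) [t^(n-1)] phi(t)^n = 4^n * (1/n) [t^(n-1)] (1 + t)^(2n) = 4^n * (1/n) C(2n, n-1).
Using the identity C(2n, n-1) = C(2n, n) * n / (n+1), the unscaled factor equals C(2n, n) / (n+1) = C_n, the n-th Catalan number.
For n = 5: C_5 = C(10, 5) / 6 = 252/6 = 42.
With the 4^5 = 1024 factor, the coefficient is 1024 * 42 = 43008.

43008


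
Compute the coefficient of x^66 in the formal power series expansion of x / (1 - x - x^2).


Let f(x) = sum_{k>=0} a_k x^k. Multiplying f(x) * (1 - x - x^2) = x and matching coefficients gives a_0 = 0, a_1 = 1, and a_k = a_{k-1} + a_{k-2} for k >= 2. These are the Fibonacci numbers F_k.
Iterating from F_0 = 0, F_1 = 1:
F_0=0, F_1=1, F_2=1, F_3=2, F_4=3, F_5=5, F_6=8, F_7=13, F_8=21, F_9=34, ...
F_66 = 27777890035288.

27777890035288


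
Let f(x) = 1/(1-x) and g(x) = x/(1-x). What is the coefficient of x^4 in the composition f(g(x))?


First simplify the composition: f(g(x)) = 1/(1 - x/(1-x)) = (1-x)/((1-x) - x) = (1-x)/(1-2x).
Now extract the coefficient. Write (1-x)/(1-2x) = 1/(1-2x) - x/(1-2x).
The coefficient of x^n in 1/(1-2x) is 2^n, and in x/(1-2x) is 2^(n-1) (for n >= 1).
So the coefficient of x^4 is 2^4 - 2^3 = 16 - 8 = 8.

8


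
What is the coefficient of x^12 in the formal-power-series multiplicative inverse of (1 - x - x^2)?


Let the inverse be f(x) = sum_{k>=0} a_k x^k. From f(x) * (1 - x - x^2) = 1 and matching coefficients:
 x^0: a_0 = 1.
 x^1: a_1 - a_0 = 0, so a_1 = 1.
 x^k (k >= 2): a_k - a_{k-1} - a_{k-2} = 0, i.e. a_k = a_{k-1} + a_{k-2}.
This is the Fibonacci-type recurrence shifted so that a_0 = a_1 = 1.
Iterating: a_0=1, a_1=1, a_2=2, a_3=3, a_4=5, a_5=8, a_6=13, a_7=21, a_8=34, a_9=55, ...
a_12 = 233.

233


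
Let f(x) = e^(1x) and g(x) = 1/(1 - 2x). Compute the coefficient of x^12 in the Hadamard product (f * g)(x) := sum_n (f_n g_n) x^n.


Expanding: f_k = 1^k/k! (from e^(1x)) and g_k = 2^k (from 1/(1 - 2x)). So the Hadamard coefficient (f * g)_k = 1^k 2^k / k! = (2)^k / k!.
For k = 12: 2^12/12! = 4096/479001600 = 4/467775.

4/467775


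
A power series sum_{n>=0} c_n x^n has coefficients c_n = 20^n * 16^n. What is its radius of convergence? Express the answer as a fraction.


By the root test (Cauchy-Hadamard), the radius is R = 1 / limsup_n |c_n|^(1/n).
Here |c_n|^(1/n) = (20^n * 16^n)^(1/n) = 20 * 16 = 320 for all n.
So R = 1/320 = 1/320.

1/320


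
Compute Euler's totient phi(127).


phi(n) counts integers in [1, n] coprime to n. Using the multiplicative formula phi(n) = n * prod_{p | n} (1 - 1/p):
127 = 127, so
phi(127) = 127 * (1 - 1/127) = 126.

126


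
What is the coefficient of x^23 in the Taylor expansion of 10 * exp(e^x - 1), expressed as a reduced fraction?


exp(e^x - 1) = sum_{k>=0} Bell_k x^k / k!, where Bell_k is the k-th Bell number.
So the coefficient of x^23 is 10 * Bell_23 / 23!.
Computing: Bell_23 = 44152005855084346 and 23! = 25852016738884976640000, giving
10 * 44152005855084346/25852016738884976640000 = 22076002927542173/1292600836944248832000.

22076002927542173/1292600836944248832000


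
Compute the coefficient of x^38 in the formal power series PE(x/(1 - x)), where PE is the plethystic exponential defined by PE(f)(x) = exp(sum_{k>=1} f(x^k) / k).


For f(x) = x/(1 - x) we have
sum_{k>=1} f(x^k) / k = sum_{k>=1} (1/k) * x^k / (1 - x^k) = sum_{k, m >= 1} x^(k m) / k,
which after exponentiating simplifies to
PE(x/(1 - x)) = prod_{k>=1} 1 / (1 - x^k).
This is the generating function for the partition function p(n), so the coefficient of x^38 is p(38).
Computing p(38) by dynamic programming over parts 1, 2, ..., 38: p(38) = 26015.

26015


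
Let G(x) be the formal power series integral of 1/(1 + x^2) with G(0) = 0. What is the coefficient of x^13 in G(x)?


1/(1 + x^2) = sum_{j>=0} (-1)^j x^(2j). Integrating termwise with G(0) = 0:
G(x) = sum_{j>=0} (-1)^j x^(2j+1) / (2j+1) = arctan(x).
Only odd powers are nonzero. For x^13 write 13 = 2*6 + 1, giving
(-1)^6 / 13 = 1/13 = 1/13.

1/13


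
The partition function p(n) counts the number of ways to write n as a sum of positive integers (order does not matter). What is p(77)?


Using the generating function prod_{k>=1} 1/(1-x^k), we compute p(77).
By dynamic programming over parts 1 through 77:
p(77) = 10619863

10619863


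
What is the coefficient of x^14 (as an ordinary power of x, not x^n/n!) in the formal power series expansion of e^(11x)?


The exponential series is e^y = sum_{k>=0} y^k / k!. Substituting y = 11x gives
e^(11x) = sum_{k>=0} 11^k x^k / k!.
So the coefficient of x^n is a^n/n! with a = 11, n = 14:
11^14 / 14! = 379749833583241/87178291200 = 34522712143931/7925299200

34522712143931/7925299200


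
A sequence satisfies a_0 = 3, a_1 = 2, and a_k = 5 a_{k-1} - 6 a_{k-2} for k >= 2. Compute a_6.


The characteristic equation is t^2 - 5 t + 6 = 0, with roots r_1 = 3 and r_2 = 2 (so c_1 = r_1 + r_2, c_2 = -r_1 r_2 as required).
One can use the closed form a_n = A r_1^n + B r_2^n, but direct iteration is more reliable:
a_0 = 3, a_1 = 2, a_2 = -8, a_3 = -52, a_4 = -212, a_5 = -748, a_6 = -2468.
So a_6 = -2468.

-2468


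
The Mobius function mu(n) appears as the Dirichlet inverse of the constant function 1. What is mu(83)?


83 = 83 (all distinct primes).
mu(83) = (-1)^1 = -1

-1


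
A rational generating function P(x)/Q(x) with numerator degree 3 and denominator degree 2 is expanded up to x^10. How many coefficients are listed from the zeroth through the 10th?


Expanding up to x^10 gives the coefficients for x^0, x^1, ..., x^10.
That is 10 + 1 = 11 coefficients in total.

11


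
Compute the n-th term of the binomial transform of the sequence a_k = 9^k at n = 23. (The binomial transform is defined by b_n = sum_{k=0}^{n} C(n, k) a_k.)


With a_k = 9^k, b_n = sum_{k=0}^{n} C(n, k) 9^k = (1 + 9)^n by the binomial theorem.
For n = 23: (1 + 9)^23 = 10^23 = 100000000000000000000000.

100000000000000000000000


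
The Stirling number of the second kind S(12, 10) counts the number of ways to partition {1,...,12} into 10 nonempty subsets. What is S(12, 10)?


Using the explicit formula S(n,k) = (1/k!) sum_{j=0}^{k} (-1)^(k-j) C(k,j) j^n:
S(12, 10) = 1705
Equivalently, S(n,k) is n! times the coefficient of x^n in the EGF (e^x - 1)^k / k!.

1705


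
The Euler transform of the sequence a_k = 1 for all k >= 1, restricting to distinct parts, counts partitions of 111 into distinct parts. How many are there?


Partitions of 111 into distinct parts can be computed via generating function.
Product (1+x)(1+x^2)(1+x^3)...
The coefficient of x^111 = 1087744

1087744


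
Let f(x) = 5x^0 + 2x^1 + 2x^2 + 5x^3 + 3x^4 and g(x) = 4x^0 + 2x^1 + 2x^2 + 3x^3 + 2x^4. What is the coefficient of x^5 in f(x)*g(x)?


Cauchy product at x^5:
2*2 + 2*3 + 5*2 + 3*2
= 26

26


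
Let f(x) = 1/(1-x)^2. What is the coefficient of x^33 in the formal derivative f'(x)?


Differentiate: d/dx [ 1/(1-x)^r ] = r / (1-x)^(r+1).
Here r = 2, so f'(x) = 2 / (1-x)^3.
The expansion of 1/(1-x)^(r+1) has coefficient of x^n equal to C(n+r, r).
So the coefficient of x^33 in f'(x) is
2 * C(35, 2) = 2 * 595 = 1190

1190


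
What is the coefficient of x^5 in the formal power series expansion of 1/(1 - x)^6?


The expansion 1/(1 - x)^r = sum_{k>=0} C(k + r - 1, r - 1) x^k follows from the multiset / negative-binomial theorem (or from repeated differentiation of the geometric series).
For r = 6 and k = 5:
C(10, 5) = 3628800 / (120 * 120) = 252.

252
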